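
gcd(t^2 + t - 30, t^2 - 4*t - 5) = t - 5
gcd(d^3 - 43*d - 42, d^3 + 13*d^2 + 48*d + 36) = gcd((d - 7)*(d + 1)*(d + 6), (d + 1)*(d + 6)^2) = d^2 + 7*d + 6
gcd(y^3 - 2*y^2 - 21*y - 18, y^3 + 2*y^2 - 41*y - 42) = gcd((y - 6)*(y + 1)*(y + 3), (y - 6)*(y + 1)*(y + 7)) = y^2 - 5*y - 6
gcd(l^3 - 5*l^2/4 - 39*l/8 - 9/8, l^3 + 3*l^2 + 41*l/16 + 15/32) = l^2 + 7*l/4 + 3/8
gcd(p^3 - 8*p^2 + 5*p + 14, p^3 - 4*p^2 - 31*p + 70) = p^2 - 9*p + 14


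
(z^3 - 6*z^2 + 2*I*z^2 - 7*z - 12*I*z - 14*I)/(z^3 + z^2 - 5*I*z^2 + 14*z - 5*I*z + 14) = (z - 7)/(z - 7*I)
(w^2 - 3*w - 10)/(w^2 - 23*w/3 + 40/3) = 3*(w + 2)/(3*w - 8)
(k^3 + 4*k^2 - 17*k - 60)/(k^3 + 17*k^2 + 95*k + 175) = (k^2 - k - 12)/(k^2 + 12*k + 35)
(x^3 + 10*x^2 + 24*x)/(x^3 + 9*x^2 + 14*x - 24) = x/(x - 1)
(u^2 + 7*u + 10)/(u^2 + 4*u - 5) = (u + 2)/(u - 1)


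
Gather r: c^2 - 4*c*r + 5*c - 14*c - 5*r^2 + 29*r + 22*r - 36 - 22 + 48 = c^2 - 9*c - 5*r^2 + r*(51 - 4*c) - 10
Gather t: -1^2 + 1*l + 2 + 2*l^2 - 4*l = 2*l^2 - 3*l + 1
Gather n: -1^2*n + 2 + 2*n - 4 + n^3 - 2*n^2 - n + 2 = n^3 - 2*n^2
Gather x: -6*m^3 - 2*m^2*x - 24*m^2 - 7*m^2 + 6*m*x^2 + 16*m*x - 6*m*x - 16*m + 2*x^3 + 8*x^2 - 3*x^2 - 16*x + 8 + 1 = -6*m^3 - 31*m^2 - 16*m + 2*x^3 + x^2*(6*m + 5) + x*(-2*m^2 + 10*m - 16) + 9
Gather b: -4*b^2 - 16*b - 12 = -4*b^2 - 16*b - 12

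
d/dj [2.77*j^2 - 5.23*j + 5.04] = 5.54*j - 5.23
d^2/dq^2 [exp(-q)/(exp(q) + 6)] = ((exp(q) + 6)^2 + (exp(q) + 6)*exp(q) + 2*exp(2*q))*exp(-q)/(exp(q) + 6)^3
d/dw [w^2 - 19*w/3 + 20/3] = 2*w - 19/3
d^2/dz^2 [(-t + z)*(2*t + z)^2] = 6*t + 6*z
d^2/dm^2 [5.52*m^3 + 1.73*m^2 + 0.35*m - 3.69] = 33.12*m + 3.46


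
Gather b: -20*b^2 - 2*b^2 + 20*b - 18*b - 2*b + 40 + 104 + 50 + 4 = 198 - 22*b^2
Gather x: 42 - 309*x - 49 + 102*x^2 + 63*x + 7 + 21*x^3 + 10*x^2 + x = 21*x^3 + 112*x^2 - 245*x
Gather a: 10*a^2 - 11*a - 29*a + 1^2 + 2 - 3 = 10*a^2 - 40*a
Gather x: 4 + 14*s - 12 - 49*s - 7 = -35*s - 15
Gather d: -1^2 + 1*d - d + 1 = 0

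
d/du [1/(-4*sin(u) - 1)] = 4*cos(u)/(4*sin(u) + 1)^2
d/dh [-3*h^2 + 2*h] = 2 - 6*h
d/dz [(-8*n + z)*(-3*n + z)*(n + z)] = 13*n^2 - 20*n*z + 3*z^2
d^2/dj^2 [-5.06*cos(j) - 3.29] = 5.06*cos(j)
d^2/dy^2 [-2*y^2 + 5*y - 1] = -4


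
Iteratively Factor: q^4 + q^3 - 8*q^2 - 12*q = (q - 3)*(q^3 + 4*q^2 + 4*q) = q*(q - 3)*(q^2 + 4*q + 4) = q*(q - 3)*(q + 2)*(q + 2)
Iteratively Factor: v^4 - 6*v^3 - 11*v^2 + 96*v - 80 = (v - 4)*(v^3 - 2*v^2 - 19*v + 20) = (v - 4)*(v - 1)*(v^2 - v - 20) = (v - 4)*(v - 1)*(v + 4)*(v - 5)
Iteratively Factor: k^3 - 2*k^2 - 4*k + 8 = (k + 2)*(k^2 - 4*k + 4) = (k - 2)*(k + 2)*(k - 2)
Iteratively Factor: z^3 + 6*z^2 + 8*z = (z + 4)*(z^2 + 2*z) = z*(z + 4)*(z + 2)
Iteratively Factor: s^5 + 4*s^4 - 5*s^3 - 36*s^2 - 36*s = (s + 2)*(s^4 + 2*s^3 - 9*s^2 - 18*s) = (s + 2)^2*(s^3 - 9*s) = (s + 2)^2*(s + 3)*(s^2 - 3*s) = (s - 3)*(s + 2)^2*(s + 3)*(s)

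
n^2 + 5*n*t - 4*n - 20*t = (n - 4)*(n + 5*t)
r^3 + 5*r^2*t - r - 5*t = (r - 1)*(r + 1)*(r + 5*t)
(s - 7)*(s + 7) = s^2 - 49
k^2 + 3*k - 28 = (k - 4)*(k + 7)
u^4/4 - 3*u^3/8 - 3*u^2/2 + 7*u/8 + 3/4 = (u/4 + 1/2)*(u - 3)*(u - 1)*(u + 1/2)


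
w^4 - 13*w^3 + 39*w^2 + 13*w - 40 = (w - 8)*(w - 5)*(w - 1)*(w + 1)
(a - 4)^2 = a^2 - 8*a + 16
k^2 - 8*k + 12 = (k - 6)*(k - 2)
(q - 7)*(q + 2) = q^2 - 5*q - 14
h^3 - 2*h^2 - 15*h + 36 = (h - 3)^2*(h + 4)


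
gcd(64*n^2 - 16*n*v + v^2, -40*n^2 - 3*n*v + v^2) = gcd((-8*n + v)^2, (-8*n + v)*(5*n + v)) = -8*n + v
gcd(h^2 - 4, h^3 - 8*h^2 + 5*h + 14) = h - 2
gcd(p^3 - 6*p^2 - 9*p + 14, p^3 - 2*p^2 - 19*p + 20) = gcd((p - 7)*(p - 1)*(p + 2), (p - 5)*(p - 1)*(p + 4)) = p - 1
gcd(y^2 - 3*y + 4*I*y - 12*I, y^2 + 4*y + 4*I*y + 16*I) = y + 4*I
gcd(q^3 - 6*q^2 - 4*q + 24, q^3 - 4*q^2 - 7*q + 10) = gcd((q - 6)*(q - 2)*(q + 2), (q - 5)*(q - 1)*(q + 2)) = q + 2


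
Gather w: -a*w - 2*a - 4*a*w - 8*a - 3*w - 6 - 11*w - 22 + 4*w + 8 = -10*a + w*(-5*a - 10) - 20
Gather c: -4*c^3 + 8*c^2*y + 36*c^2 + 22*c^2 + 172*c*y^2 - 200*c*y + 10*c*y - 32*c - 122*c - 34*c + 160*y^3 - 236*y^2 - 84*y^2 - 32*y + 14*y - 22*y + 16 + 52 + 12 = -4*c^3 + c^2*(8*y + 58) + c*(172*y^2 - 190*y - 188) + 160*y^3 - 320*y^2 - 40*y + 80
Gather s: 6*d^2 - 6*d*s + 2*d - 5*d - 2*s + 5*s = 6*d^2 - 3*d + s*(3 - 6*d)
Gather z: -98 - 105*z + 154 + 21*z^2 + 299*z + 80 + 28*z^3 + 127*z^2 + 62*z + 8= 28*z^3 + 148*z^2 + 256*z + 144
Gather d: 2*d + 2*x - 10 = 2*d + 2*x - 10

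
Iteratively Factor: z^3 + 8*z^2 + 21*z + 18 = (z + 2)*(z^2 + 6*z + 9) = (z + 2)*(z + 3)*(z + 3)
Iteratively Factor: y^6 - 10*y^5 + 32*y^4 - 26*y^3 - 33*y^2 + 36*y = (y)*(y^5 - 10*y^4 + 32*y^3 - 26*y^2 - 33*y + 36) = y*(y - 3)*(y^4 - 7*y^3 + 11*y^2 + 7*y - 12) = y*(y - 3)*(y + 1)*(y^3 - 8*y^2 + 19*y - 12) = y*(y - 3)*(y - 1)*(y + 1)*(y^2 - 7*y + 12) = y*(y - 3)^2*(y - 1)*(y + 1)*(y - 4)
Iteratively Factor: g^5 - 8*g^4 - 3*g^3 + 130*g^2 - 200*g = (g - 5)*(g^4 - 3*g^3 - 18*g^2 + 40*g) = (g - 5)^2*(g^3 + 2*g^2 - 8*g) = g*(g - 5)^2*(g^2 + 2*g - 8) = g*(g - 5)^2*(g + 4)*(g - 2)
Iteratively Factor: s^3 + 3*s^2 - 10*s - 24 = (s - 3)*(s^2 + 6*s + 8) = (s - 3)*(s + 2)*(s + 4)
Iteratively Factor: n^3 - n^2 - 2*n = (n - 2)*(n^2 + n) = (n - 2)*(n + 1)*(n)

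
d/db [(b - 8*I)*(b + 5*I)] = 2*b - 3*I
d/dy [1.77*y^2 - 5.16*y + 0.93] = 3.54*y - 5.16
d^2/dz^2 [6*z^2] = 12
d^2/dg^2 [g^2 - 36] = 2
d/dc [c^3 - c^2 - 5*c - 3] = 3*c^2 - 2*c - 5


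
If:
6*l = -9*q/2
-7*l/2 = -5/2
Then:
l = 5/7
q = -20/21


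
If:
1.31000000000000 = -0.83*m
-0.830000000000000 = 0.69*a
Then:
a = -1.20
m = -1.58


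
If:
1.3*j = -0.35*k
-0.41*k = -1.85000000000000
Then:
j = -1.21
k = 4.51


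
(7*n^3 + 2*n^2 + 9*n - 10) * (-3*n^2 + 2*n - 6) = -21*n^5 + 8*n^4 - 65*n^3 + 36*n^2 - 74*n + 60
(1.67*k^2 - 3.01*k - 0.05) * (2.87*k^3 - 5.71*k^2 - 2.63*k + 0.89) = 4.7929*k^5 - 18.1744*k^4 + 12.6515*k^3 + 9.6881*k^2 - 2.5474*k - 0.0445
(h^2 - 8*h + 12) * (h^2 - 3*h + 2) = h^4 - 11*h^3 + 38*h^2 - 52*h + 24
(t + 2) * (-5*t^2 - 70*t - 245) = -5*t^3 - 80*t^2 - 385*t - 490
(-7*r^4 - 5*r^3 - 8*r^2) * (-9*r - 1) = 63*r^5 + 52*r^4 + 77*r^3 + 8*r^2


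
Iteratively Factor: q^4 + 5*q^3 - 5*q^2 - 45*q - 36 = (q + 1)*(q^3 + 4*q^2 - 9*q - 36) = (q - 3)*(q + 1)*(q^2 + 7*q + 12) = (q - 3)*(q + 1)*(q + 4)*(q + 3)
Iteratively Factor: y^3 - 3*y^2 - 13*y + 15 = (y - 1)*(y^2 - 2*y - 15) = (y - 5)*(y - 1)*(y + 3)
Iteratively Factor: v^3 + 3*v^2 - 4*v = (v)*(v^2 + 3*v - 4) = v*(v + 4)*(v - 1)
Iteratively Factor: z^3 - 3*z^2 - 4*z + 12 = (z - 3)*(z^2 - 4) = (z - 3)*(z - 2)*(z + 2)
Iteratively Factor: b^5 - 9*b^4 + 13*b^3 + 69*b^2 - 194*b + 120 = (b - 2)*(b^4 - 7*b^3 - b^2 + 67*b - 60) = (b - 2)*(b + 3)*(b^3 - 10*b^2 + 29*b - 20) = (b - 4)*(b - 2)*(b + 3)*(b^2 - 6*b + 5) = (b - 5)*(b - 4)*(b - 2)*(b + 3)*(b - 1)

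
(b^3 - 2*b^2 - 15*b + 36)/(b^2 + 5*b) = (b^3 - 2*b^2 - 15*b + 36)/(b*(b + 5))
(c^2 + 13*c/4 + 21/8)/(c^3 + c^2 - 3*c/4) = (4*c + 7)/(2*c*(2*c - 1))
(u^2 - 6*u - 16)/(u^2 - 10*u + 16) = (u + 2)/(u - 2)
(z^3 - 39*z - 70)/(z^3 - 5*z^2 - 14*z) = (z + 5)/z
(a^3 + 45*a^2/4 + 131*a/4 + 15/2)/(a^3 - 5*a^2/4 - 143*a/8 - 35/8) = 2*(a^2 + 11*a + 30)/(2*a^2 - 3*a - 35)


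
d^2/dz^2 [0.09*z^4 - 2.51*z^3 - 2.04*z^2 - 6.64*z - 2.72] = 1.08*z^2 - 15.06*z - 4.08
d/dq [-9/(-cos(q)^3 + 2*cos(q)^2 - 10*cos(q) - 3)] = 9*(3*cos(q)^2 - 4*cos(q) + 10)*sin(q)/(cos(q)^3 - 2*cos(q)^2 + 10*cos(q) + 3)^2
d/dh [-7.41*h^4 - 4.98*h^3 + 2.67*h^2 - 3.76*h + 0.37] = -29.64*h^3 - 14.94*h^2 + 5.34*h - 3.76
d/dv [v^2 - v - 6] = 2*v - 1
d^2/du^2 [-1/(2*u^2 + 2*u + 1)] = 4*(2*u^2 + 2*u - 2*(2*u + 1)^2 + 1)/(2*u^2 + 2*u + 1)^3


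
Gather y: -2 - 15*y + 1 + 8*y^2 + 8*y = 8*y^2 - 7*y - 1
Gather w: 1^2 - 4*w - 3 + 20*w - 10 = 16*w - 12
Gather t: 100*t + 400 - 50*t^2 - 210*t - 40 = -50*t^2 - 110*t + 360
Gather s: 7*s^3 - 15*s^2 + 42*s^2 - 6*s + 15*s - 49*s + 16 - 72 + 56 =7*s^3 + 27*s^2 - 40*s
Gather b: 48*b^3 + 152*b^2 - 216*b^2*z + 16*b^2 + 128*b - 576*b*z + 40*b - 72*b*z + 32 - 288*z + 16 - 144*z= 48*b^3 + b^2*(168 - 216*z) + b*(168 - 648*z) - 432*z + 48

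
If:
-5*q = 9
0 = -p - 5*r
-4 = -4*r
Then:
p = -5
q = -9/5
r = 1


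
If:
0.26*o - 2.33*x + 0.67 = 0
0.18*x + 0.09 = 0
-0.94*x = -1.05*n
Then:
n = -0.45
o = -7.06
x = -0.50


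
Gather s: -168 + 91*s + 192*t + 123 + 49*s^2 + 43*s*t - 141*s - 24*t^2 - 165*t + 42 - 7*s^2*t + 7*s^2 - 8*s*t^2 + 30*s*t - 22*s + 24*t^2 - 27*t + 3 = s^2*(56 - 7*t) + s*(-8*t^2 + 73*t - 72)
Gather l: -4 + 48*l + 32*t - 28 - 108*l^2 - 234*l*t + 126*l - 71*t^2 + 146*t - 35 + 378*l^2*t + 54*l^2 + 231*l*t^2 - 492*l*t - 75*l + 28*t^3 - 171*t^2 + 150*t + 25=l^2*(378*t - 54) + l*(231*t^2 - 726*t + 99) + 28*t^3 - 242*t^2 + 328*t - 42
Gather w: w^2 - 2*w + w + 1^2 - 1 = w^2 - w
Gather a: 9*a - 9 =9*a - 9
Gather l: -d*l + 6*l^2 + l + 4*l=6*l^2 + l*(5 - d)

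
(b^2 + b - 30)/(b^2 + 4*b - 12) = (b - 5)/(b - 2)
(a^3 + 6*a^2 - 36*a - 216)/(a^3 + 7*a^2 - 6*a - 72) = (a^2 - 36)/(a^2 + a - 12)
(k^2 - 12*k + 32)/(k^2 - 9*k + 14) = (k^2 - 12*k + 32)/(k^2 - 9*k + 14)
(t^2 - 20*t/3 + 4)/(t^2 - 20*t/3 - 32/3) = (-3*t^2 + 20*t - 12)/(-3*t^2 + 20*t + 32)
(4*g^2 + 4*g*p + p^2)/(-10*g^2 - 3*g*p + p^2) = (2*g + p)/(-5*g + p)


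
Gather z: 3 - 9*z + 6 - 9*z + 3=12 - 18*z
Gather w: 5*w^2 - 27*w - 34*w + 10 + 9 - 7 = 5*w^2 - 61*w + 12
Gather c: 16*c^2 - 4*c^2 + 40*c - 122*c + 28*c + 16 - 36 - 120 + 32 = 12*c^2 - 54*c - 108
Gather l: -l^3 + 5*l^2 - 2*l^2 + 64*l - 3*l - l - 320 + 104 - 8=-l^3 + 3*l^2 + 60*l - 224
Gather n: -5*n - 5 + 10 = 5 - 5*n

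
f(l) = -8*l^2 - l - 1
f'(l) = -16*l - 1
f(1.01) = -10.17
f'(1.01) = -17.16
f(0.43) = -2.91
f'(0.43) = -7.88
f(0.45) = -3.07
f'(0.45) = -8.20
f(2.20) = -41.92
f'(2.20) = -36.20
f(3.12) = -82.00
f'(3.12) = -50.92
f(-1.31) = -13.42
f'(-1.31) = 19.96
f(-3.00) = -70.00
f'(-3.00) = 47.00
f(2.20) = -41.92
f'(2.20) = -36.20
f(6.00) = -295.00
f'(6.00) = -97.00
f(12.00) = -1165.00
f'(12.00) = -193.00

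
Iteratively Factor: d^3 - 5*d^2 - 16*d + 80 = (d + 4)*(d^2 - 9*d + 20) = (d - 4)*(d + 4)*(d - 5)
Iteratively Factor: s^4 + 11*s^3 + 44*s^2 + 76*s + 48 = (s + 2)*(s^3 + 9*s^2 + 26*s + 24) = (s + 2)*(s + 3)*(s^2 + 6*s + 8) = (s + 2)*(s + 3)*(s + 4)*(s + 2)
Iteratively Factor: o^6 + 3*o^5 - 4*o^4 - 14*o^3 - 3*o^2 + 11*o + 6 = (o + 3)*(o^5 - 4*o^3 - 2*o^2 + 3*o + 2) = (o - 2)*(o + 3)*(o^4 + 2*o^3 - 2*o - 1) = (o - 2)*(o - 1)*(o + 3)*(o^3 + 3*o^2 + 3*o + 1) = (o - 2)*(o - 1)*(o + 1)*(o + 3)*(o^2 + 2*o + 1) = (o - 2)*(o - 1)*(o + 1)^2*(o + 3)*(o + 1)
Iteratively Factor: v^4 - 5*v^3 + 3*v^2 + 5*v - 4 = (v + 1)*(v^3 - 6*v^2 + 9*v - 4) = (v - 1)*(v + 1)*(v^2 - 5*v + 4) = (v - 1)^2*(v + 1)*(v - 4)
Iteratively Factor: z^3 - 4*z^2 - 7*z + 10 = (z - 1)*(z^2 - 3*z - 10) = (z - 1)*(z + 2)*(z - 5)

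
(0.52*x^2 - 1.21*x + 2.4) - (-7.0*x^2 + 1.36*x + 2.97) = 7.52*x^2 - 2.57*x - 0.57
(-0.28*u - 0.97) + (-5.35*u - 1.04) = -5.63*u - 2.01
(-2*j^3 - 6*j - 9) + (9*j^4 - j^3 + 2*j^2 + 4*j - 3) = 9*j^4 - 3*j^3 + 2*j^2 - 2*j - 12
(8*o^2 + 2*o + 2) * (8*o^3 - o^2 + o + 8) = 64*o^5 + 8*o^4 + 22*o^3 + 64*o^2 + 18*o + 16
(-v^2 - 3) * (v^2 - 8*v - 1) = -v^4 + 8*v^3 - 2*v^2 + 24*v + 3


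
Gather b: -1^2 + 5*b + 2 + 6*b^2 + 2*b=6*b^2 + 7*b + 1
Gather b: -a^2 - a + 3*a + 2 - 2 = -a^2 + 2*a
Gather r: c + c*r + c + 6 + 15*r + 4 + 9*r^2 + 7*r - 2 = 2*c + 9*r^2 + r*(c + 22) + 8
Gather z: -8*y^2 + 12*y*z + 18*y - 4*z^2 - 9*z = -8*y^2 + 18*y - 4*z^2 + z*(12*y - 9)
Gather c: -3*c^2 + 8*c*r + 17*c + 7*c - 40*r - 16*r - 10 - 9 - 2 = -3*c^2 + c*(8*r + 24) - 56*r - 21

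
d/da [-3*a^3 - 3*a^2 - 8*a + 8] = -9*a^2 - 6*a - 8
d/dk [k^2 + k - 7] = 2*k + 1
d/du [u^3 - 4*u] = 3*u^2 - 4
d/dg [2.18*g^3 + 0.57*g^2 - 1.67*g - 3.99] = 6.54*g^2 + 1.14*g - 1.67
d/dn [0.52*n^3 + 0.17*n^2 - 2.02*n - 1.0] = 1.56*n^2 + 0.34*n - 2.02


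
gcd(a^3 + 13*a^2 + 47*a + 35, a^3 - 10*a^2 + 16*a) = 1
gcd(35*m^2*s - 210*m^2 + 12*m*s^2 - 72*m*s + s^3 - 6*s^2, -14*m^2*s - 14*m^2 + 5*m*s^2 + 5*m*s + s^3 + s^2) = 7*m + s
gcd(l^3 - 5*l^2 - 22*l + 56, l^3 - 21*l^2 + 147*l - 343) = l - 7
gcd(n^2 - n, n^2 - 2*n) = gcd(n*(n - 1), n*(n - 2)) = n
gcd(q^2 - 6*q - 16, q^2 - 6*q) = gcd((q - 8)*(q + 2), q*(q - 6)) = 1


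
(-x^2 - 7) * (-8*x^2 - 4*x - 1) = 8*x^4 + 4*x^3 + 57*x^2 + 28*x + 7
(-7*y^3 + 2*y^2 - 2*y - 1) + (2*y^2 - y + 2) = -7*y^3 + 4*y^2 - 3*y + 1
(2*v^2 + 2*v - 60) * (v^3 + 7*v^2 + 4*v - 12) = 2*v^5 + 16*v^4 - 38*v^3 - 436*v^2 - 264*v + 720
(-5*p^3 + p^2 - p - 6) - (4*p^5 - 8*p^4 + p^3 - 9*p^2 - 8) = -4*p^5 + 8*p^4 - 6*p^3 + 10*p^2 - p + 2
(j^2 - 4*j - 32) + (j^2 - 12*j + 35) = 2*j^2 - 16*j + 3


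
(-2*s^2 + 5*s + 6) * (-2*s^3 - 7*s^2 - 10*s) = 4*s^5 + 4*s^4 - 27*s^3 - 92*s^2 - 60*s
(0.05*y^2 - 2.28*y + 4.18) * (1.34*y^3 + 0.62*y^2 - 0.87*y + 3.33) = 0.067*y^5 - 3.0242*y^4 + 4.1441*y^3 + 4.7417*y^2 - 11.229*y + 13.9194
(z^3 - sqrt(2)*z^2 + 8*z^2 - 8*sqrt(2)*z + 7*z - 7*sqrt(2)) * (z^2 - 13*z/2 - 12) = z^5 - sqrt(2)*z^4 + 3*z^4/2 - 57*z^3 - 3*sqrt(2)*z^3/2 - 283*z^2/2 + 57*sqrt(2)*z^2 - 84*z + 283*sqrt(2)*z/2 + 84*sqrt(2)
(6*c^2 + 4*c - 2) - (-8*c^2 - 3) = 14*c^2 + 4*c + 1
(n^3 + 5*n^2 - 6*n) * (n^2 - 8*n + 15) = n^5 - 3*n^4 - 31*n^3 + 123*n^2 - 90*n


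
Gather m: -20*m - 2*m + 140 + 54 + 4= 198 - 22*m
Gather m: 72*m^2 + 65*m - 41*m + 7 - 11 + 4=72*m^2 + 24*m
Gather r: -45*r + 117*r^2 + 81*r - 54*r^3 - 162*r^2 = -54*r^3 - 45*r^2 + 36*r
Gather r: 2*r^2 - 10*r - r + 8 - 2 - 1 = 2*r^2 - 11*r + 5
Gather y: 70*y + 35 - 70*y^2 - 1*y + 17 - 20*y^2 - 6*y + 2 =-90*y^2 + 63*y + 54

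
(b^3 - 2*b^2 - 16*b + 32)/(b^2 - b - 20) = (b^2 - 6*b + 8)/(b - 5)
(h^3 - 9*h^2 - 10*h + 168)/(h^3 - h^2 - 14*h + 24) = (h^2 - 13*h + 42)/(h^2 - 5*h + 6)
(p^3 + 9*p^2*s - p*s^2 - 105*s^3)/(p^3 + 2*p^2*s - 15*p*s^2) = (p + 7*s)/p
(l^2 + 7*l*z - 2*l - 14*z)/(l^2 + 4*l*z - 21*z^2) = (2 - l)/(-l + 3*z)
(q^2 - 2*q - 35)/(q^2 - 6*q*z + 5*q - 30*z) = (7 - q)/(-q + 6*z)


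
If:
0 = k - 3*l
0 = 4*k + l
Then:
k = 0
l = 0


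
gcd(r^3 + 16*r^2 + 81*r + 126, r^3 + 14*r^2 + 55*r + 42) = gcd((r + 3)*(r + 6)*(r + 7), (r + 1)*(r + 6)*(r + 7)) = r^2 + 13*r + 42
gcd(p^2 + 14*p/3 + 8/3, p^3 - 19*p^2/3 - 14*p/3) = p + 2/3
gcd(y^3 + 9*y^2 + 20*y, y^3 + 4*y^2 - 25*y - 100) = y^2 + 9*y + 20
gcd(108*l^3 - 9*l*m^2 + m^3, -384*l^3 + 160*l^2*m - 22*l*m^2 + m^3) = 6*l - m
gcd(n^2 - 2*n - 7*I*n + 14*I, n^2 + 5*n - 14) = n - 2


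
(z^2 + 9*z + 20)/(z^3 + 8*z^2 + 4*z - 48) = (z + 5)/(z^2 + 4*z - 12)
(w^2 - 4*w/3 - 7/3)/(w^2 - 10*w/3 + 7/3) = (w + 1)/(w - 1)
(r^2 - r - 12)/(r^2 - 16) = (r + 3)/(r + 4)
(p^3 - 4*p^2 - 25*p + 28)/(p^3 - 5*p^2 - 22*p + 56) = (p - 1)/(p - 2)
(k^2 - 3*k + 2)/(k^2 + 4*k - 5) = (k - 2)/(k + 5)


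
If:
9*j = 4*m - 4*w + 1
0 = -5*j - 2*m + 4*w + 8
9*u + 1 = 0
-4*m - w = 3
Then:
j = 77/131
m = -101/262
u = -1/9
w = -191/131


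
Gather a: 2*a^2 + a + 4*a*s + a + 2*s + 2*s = 2*a^2 + a*(4*s + 2) + 4*s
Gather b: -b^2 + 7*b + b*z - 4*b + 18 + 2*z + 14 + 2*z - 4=-b^2 + b*(z + 3) + 4*z + 28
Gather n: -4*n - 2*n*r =n*(-2*r - 4)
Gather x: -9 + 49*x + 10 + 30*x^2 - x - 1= 30*x^2 + 48*x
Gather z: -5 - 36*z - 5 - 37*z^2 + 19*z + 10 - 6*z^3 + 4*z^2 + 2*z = -6*z^3 - 33*z^2 - 15*z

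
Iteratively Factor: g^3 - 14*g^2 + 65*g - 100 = (g - 5)*(g^2 - 9*g + 20) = (g - 5)*(g - 4)*(g - 5)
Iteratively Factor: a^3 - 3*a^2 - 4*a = (a - 4)*(a^2 + a) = (a - 4)*(a + 1)*(a)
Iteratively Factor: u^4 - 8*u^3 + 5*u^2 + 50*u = (u - 5)*(u^3 - 3*u^2 - 10*u) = (u - 5)*(u + 2)*(u^2 - 5*u) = (u - 5)^2*(u + 2)*(u)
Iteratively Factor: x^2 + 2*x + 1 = (x + 1)*(x + 1)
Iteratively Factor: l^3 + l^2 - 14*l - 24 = (l - 4)*(l^2 + 5*l + 6) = (l - 4)*(l + 2)*(l + 3)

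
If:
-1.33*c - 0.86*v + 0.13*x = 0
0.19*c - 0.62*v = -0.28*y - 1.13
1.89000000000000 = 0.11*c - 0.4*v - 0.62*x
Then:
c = -0.267051732961305*y - 1.3260177256533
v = 0.369774468931213*y + 1.41622037439657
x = -0.285944319674562*y - 4.19733887029111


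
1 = 1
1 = 1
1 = 1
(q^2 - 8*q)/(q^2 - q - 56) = q/(q + 7)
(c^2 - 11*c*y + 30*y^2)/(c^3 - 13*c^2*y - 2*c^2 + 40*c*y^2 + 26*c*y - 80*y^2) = (-c + 6*y)/(-c^2 + 8*c*y + 2*c - 16*y)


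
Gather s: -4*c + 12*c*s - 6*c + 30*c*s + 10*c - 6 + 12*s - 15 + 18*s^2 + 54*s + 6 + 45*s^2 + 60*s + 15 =63*s^2 + s*(42*c + 126)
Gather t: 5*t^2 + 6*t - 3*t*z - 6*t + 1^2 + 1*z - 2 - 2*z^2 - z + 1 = 5*t^2 - 3*t*z - 2*z^2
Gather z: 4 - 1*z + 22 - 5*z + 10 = 36 - 6*z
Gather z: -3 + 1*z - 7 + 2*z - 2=3*z - 12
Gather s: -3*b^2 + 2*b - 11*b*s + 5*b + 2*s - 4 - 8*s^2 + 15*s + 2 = -3*b^2 + 7*b - 8*s^2 + s*(17 - 11*b) - 2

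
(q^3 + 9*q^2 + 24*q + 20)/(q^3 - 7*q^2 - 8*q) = (q^3 + 9*q^2 + 24*q + 20)/(q*(q^2 - 7*q - 8))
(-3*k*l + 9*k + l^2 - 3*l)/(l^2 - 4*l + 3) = (-3*k + l)/(l - 1)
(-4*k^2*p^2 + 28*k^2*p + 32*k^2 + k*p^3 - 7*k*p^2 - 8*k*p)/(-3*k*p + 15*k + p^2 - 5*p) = k*(4*k*p^2 - 28*k*p - 32*k - p^3 + 7*p^2 + 8*p)/(3*k*p - 15*k - p^2 + 5*p)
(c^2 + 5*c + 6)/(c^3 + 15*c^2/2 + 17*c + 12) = 2*(c + 3)/(2*c^2 + 11*c + 12)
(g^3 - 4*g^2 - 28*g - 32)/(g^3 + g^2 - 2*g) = (g^2 - 6*g - 16)/(g*(g - 1))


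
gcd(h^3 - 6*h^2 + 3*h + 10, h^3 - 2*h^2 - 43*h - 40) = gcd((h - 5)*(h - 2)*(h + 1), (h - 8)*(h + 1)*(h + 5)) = h + 1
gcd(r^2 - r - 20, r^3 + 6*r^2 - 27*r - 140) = r^2 - r - 20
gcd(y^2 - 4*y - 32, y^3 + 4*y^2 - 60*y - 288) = y - 8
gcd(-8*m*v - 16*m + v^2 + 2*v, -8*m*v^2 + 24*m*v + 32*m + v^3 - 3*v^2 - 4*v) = -8*m + v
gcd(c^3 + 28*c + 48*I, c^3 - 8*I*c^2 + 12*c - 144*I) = c^2 - 2*I*c + 24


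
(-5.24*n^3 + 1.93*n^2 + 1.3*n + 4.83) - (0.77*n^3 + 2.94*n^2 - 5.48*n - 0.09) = -6.01*n^3 - 1.01*n^2 + 6.78*n + 4.92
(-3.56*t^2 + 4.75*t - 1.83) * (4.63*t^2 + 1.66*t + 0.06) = -16.4828*t^4 + 16.0829*t^3 - 0.801500000000001*t^2 - 2.7528*t - 0.1098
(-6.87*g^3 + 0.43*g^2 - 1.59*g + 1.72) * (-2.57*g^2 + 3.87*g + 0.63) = 17.6559*g^5 - 27.692*g^4 + 1.4223*g^3 - 10.3028*g^2 + 5.6547*g + 1.0836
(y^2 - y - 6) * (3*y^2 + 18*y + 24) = 3*y^4 + 15*y^3 - 12*y^2 - 132*y - 144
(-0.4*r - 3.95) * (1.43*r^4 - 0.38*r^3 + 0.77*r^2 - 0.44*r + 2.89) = -0.572*r^5 - 5.4965*r^4 + 1.193*r^3 - 2.8655*r^2 + 0.582*r - 11.4155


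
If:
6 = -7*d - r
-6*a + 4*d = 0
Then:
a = -2*r/21 - 4/7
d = -r/7 - 6/7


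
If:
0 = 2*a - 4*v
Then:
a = 2*v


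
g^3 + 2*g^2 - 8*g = g*(g - 2)*(g + 4)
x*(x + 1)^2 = x^3 + 2*x^2 + x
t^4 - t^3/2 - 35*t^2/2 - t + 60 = (t - 4)*(t - 2)*(t + 5/2)*(t + 3)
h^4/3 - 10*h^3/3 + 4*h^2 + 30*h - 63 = (h/3 + 1)*(h - 7)*(h - 3)^2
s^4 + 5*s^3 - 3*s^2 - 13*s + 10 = (s - 1)^2*(s + 2)*(s + 5)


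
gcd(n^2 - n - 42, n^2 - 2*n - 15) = 1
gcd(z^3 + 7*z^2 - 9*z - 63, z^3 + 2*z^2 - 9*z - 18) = z^2 - 9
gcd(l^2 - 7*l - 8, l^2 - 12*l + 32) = l - 8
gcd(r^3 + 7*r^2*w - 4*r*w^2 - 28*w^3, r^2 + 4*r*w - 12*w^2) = r - 2*w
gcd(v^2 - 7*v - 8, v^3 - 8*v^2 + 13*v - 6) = 1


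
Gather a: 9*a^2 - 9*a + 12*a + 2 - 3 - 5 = 9*a^2 + 3*a - 6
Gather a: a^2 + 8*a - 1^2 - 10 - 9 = a^2 + 8*a - 20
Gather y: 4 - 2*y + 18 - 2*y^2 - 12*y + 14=-2*y^2 - 14*y + 36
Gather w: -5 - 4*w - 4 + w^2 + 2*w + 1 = w^2 - 2*w - 8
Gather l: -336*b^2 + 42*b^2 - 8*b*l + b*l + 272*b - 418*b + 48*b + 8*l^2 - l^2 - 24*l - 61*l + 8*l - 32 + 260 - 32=-294*b^2 - 98*b + 7*l^2 + l*(-7*b - 77) + 196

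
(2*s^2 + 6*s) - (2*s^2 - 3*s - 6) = 9*s + 6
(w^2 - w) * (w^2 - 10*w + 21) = w^4 - 11*w^3 + 31*w^2 - 21*w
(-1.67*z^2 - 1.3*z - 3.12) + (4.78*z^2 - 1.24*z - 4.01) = 3.11*z^2 - 2.54*z - 7.13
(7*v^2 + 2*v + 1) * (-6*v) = -42*v^3 - 12*v^2 - 6*v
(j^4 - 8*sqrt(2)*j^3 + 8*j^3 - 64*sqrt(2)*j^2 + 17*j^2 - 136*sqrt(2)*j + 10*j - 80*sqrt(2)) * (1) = j^4 - 8*sqrt(2)*j^3 + 8*j^3 - 64*sqrt(2)*j^2 + 17*j^2 - 136*sqrt(2)*j + 10*j - 80*sqrt(2)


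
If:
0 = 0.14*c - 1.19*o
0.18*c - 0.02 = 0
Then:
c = 0.11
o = 0.01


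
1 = 1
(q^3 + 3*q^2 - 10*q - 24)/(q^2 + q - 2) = (q^2 + q - 12)/(q - 1)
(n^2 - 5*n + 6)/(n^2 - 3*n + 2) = (n - 3)/(n - 1)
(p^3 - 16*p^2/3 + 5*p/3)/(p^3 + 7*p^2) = (3*p^2 - 16*p + 5)/(3*p*(p + 7))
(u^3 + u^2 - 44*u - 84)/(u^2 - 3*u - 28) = (u^2 + 8*u + 12)/(u + 4)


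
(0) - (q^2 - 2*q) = -q^2 + 2*q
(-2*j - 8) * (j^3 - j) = -2*j^4 - 8*j^3 + 2*j^2 + 8*j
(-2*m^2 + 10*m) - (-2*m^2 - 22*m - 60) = 32*m + 60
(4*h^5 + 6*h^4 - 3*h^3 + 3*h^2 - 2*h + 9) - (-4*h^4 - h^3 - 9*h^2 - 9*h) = 4*h^5 + 10*h^4 - 2*h^3 + 12*h^2 + 7*h + 9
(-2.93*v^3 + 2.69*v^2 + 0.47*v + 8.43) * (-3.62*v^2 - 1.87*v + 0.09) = 10.6066*v^5 - 4.2587*v^4 - 6.9954*v^3 - 31.1534*v^2 - 15.7218*v + 0.7587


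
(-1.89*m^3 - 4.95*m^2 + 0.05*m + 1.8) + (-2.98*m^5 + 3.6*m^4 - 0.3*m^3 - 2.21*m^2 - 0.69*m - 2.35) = -2.98*m^5 + 3.6*m^4 - 2.19*m^3 - 7.16*m^2 - 0.64*m - 0.55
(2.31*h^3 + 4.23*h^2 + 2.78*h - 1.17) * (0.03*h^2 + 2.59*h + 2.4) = 0.0693*h^5 + 6.1098*h^4 + 16.5831*h^3 + 17.3171*h^2 + 3.6417*h - 2.808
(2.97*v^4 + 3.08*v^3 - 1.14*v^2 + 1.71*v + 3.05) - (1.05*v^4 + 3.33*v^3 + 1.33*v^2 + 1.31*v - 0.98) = 1.92*v^4 - 0.25*v^3 - 2.47*v^2 + 0.4*v + 4.03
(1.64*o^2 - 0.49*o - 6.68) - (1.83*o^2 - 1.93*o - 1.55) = -0.19*o^2 + 1.44*o - 5.13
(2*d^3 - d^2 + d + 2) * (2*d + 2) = 4*d^4 + 2*d^3 + 6*d + 4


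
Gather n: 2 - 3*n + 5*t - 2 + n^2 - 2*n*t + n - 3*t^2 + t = n^2 + n*(-2*t - 2) - 3*t^2 + 6*t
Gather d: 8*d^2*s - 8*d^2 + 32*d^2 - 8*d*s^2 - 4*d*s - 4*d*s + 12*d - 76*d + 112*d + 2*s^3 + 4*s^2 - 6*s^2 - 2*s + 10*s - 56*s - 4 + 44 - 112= d^2*(8*s + 24) + d*(-8*s^2 - 8*s + 48) + 2*s^3 - 2*s^2 - 48*s - 72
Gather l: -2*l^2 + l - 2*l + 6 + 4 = -2*l^2 - l + 10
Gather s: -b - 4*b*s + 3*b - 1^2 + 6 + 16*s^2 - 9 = -4*b*s + 2*b + 16*s^2 - 4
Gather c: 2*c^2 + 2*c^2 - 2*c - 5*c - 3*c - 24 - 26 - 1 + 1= 4*c^2 - 10*c - 50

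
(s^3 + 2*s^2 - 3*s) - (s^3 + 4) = 2*s^2 - 3*s - 4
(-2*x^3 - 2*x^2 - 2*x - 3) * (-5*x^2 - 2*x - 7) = 10*x^5 + 14*x^4 + 28*x^3 + 33*x^2 + 20*x + 21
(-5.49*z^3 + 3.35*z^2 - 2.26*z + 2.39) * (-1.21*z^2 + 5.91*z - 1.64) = 6.6429*z^5 - 36.4994*z^4 + 31.5367*z^3 - 21.7425*z^2 + 17.8313*z - 3.9196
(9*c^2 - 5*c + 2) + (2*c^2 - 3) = 11*c^2 - 5*c - 1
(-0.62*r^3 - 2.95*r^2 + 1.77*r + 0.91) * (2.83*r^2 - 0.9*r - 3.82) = -1.7546*r^5 - 7.7905*r^4 + 10.0325*r^3 + 12.2513*r^2 - 7.5804*r - 3.4762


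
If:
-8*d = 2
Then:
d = -1/4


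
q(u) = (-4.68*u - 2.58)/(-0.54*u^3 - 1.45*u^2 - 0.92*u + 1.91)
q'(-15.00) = 0.01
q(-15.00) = 0.04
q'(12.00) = -0.01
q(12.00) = 0.05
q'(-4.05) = 0.56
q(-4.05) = 0.92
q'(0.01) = -3.15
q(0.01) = -1.38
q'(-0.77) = -2.42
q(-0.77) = 0.51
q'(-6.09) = 0.13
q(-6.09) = 0.34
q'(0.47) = -14.66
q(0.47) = -4.34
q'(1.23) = -7.94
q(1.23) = 3.44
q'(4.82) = -0.09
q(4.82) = 0.26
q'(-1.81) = -0.91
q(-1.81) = 2.91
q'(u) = (-4.68*u - 2.58)*(1.62*u^2 + 2.9*u + 0.92)/(-0.54*u^3 - 1.45*u^2 - 0.92*u + 1.91)^2 - 4.68/(-0.54*u^3 - 1.45*u^2 - 0.92*u + 1.91) = (2.5272*u^3 + 6.786*u^2 + 4.3056*u - (4.68*u + 2.58)*(1.62*u^2 + 2.9*u + 0.92) - 8.9388)/(0.54*u^3 + 1.45*u^2 + 0.92*u - 1.91)^2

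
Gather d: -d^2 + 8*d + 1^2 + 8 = -d^2 + 8*d + 9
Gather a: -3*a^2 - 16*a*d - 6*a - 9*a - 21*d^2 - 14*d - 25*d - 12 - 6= -3*a^2 + a*(-16*d - 15) - 21*d^2 - 39*d - 18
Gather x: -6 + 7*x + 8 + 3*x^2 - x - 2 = 3*x^2 + 6*x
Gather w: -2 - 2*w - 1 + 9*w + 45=7*w + 42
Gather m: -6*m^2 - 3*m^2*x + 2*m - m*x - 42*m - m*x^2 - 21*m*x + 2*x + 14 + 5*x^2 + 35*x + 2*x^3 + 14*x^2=m^2*(-3*x - 6) + m*(-x^2 - 22*x - 40) + 2*x^3 + 19*x^2 + 37*x + 14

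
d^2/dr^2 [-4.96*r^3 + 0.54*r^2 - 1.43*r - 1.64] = 1.08 - 29.76*r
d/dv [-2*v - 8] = -2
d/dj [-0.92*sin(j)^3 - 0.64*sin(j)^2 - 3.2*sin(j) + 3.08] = (-1.28*sin(j) + 1.38*cos(2*j) - 4.58)*cos(j)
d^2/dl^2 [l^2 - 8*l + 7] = 2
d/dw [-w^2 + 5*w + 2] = 5 - 2*w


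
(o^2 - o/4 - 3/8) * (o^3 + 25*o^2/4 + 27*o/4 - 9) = o^5 + 6*o^4 + 77*o^3/16 - 417*o^2/32 - 9*o/32 + 27/8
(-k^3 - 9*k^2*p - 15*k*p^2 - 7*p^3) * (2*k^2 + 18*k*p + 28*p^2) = -2*k^5 - 36*k^4*p - 220*k^3*p^2 - 536*k^2*p^3 - 546*k*p^4 - 196*p^5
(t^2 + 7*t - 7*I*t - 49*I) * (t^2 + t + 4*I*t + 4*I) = t^4 + 8*t^3 - 3*I*t^3 + 35*t^2 - 24*I*t^2 + 224*t - 21*I*t + 196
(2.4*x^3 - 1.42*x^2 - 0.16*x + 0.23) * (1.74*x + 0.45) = 4.176*x^4 - 1.3908*x^3 - 0.9174*x^2 + 0.3282*x + 0.1035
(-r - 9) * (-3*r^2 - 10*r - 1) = 3*r^3 + 37*r^2 + 91*r + 9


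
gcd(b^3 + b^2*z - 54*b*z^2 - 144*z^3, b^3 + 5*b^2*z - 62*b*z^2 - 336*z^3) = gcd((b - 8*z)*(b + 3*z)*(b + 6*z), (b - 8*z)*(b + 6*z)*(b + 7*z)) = -b^2 + 2*b*z + 48*z^2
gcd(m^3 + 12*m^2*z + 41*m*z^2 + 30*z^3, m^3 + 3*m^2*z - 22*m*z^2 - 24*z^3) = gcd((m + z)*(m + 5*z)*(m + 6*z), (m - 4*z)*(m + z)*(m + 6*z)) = m^2 + 7*m*z + 6*z^2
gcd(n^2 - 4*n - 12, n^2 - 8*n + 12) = n - 6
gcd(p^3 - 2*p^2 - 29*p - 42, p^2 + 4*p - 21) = 1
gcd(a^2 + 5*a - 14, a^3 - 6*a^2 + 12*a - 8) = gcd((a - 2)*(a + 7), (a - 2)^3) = a - 2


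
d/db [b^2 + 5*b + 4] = 2*b + 5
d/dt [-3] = 0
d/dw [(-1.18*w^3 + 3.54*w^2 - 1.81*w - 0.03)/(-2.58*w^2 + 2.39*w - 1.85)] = (3.0444*w^4 - 5.6404*w^3 + 10.3398*w^2 - 13.2528*w + 3.4202)/(6.6564*w^4 - 12.3324*w^3 + 15.2581*w^2 - 8.843*w + 3.4225)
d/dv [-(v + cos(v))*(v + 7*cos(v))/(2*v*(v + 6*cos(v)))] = (v^3*sin(v) + 7*v^2*sin(2*v)/2 + v^2*cos(v) + 21*v*sin(v)*cos(v)^2 + 7*v*cos(v)^2 + 21*cos(v)^3)/(v^2*(v + 6*cos(v))^2)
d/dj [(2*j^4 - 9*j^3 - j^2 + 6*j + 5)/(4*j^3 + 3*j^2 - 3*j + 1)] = (8*j^6 + 12*j^5 - 41*j^4 + 14*j^3 - 102*j^2 - 32*j + 21)/(16*j^6 + 24*j^5 - 15*j^4 - 10*j^3 + 15*j^2 - 6*j + 1)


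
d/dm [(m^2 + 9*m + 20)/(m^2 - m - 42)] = 2*(-5*m^2 - 62*m - 179)/(m^4 - 2*m^3 - 83*m^2 + 84*m + 1764)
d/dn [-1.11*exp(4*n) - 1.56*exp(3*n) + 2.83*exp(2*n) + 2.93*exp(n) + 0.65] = (-4.44*exp(3*n) - 4.68*exp(2*n) + 5.66*exp(n) + 2.93)*exp(n)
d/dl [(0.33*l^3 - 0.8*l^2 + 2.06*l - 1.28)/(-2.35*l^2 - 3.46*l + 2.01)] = (-0.7755*l^4 - 2.2836*l^3 + 9.5989*l^2 - 9.232*l - 0.2882)/(5.5225*l^4 + 16.262*l^3 + 2.5246*l^2 - 13.9092*l + 4.0401)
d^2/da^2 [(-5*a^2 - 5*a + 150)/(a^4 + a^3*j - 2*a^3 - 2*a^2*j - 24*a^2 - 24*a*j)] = 10*(a^2*(-a^3 - a^2*j + 2*a^2 + 2*a*j + 24*a + 24*j)^2 - a*((2*a + 1)*(-4*a^3 - 3*a^2*j + 6*a^2 + 4*a*j + 48*a + 24*j) + (a^2 + a - 30)*(-6*a^2 - 3*a*j + 6*a + 2*j + 24))*(-a^3 - a^2*j + 2*a^2 + 2*a*j + 24*a + 24*j) + (a^2 + a - 30)*(-4*a^3 - 3*a^2*j + 6*a^2 + 4*a*j + 48*a + 24*j)^2)/(a^3*(-a^3 - a^2*j + 2*a^2 + 2*a*j + 24*a + 24*j)^3)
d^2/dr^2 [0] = 0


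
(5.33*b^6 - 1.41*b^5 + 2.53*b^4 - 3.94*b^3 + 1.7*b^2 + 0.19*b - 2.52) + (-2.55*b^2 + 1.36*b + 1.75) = 5.33*b^6 - 1.41*b^5 + 2.53*b^4 - 3.94*b^3 - 0.85*b^2 + 1.55*b - 0.77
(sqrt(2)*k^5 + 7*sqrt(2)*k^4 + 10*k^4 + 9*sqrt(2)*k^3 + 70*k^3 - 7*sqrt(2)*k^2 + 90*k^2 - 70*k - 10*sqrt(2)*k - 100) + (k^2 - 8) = sqrt(2)*k^5 + 7*sqrt(2)*k^4 + 10*k^4 + 9*sqrt(2)*k^3 + 70*k^3 - 7*sqrt(2)*k^2 + 91*k^2 - 70*k - 10*sqrt(2)*k - 108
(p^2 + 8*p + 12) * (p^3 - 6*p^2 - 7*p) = p^5 + 2*p^4 - 43*p^3 - 128*p^2 - 84*p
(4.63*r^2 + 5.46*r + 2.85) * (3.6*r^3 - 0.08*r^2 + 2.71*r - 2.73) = 16.668*r^5 + 19.2856*r^4 + 22.3705*r^3 + 1.9287*r^2 - 7.1823*r - 7.7805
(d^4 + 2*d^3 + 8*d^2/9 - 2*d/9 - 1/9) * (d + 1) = d^5 + 3*d^4 + 26*d^3/9 + 2*d^2/3 - d/3 - 1/9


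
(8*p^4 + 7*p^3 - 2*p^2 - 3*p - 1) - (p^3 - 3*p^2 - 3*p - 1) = 8*p^4 + 6*p^3 + p^2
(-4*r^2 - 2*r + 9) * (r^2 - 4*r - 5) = -4*r^4 + 14*r^3 + 37*r^2 - 26*r - 45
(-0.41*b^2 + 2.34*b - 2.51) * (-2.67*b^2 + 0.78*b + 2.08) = 1.0947*b^4 - 6.5676*b^3 + 7.6741*b^2 + 2.9094*b - 5.2208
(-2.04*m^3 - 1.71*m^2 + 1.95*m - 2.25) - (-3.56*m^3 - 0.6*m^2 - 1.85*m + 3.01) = 1.52*m^3 - 1.11*m^2 + 3.8*m - 5.26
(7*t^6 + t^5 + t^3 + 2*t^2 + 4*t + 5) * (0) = 0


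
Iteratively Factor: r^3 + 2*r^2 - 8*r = (r - 2)*(r^2 + 4*r) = r*(r - 2)*(r + 4)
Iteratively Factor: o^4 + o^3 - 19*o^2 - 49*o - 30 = (o - 5)*(o^3 + 6*o^2 + 11*o + 6) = (o - 5)*(o + 3)*(o^2 + 3*o + 2) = (o - 5)*(o + 2)*(o + 3)*(o + 1)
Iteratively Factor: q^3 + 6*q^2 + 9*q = (q + 3)*(q^2 + 3*q) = q*(q + 3)*(q + 3)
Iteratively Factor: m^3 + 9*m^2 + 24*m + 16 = (m + 1)*(m^2 + 8*m + 16) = (m + 1)*(m + 4)*(m + 4)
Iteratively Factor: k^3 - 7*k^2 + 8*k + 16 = (k - 4)*(k^2 - 3*k - 4) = (k - 4)^2*(k + 1)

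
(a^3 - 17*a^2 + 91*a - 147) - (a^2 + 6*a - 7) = a^3 - 18*a^2 + 85*a - 140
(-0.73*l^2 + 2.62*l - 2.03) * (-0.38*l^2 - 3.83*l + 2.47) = 0.2774*l^4 + 1.8003*l^3 - 11.0663*l^2 + 14.2463*l - 5.0141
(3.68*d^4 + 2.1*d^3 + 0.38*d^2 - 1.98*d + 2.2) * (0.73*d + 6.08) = 2.6864*d^5 + 23.9074*d^4 + 13.0454*d^3 + 0.865*d^2 - 10.4324*d + 13.376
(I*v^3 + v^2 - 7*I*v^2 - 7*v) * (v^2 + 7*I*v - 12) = I*v^5 - 6*v^4 - 7*I*v^4 + 42*v^3 - 5*I*v^3 - 12*v^2 + 35*I*v^2 + 84*v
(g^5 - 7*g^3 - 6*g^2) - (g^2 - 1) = g^5 - 7*g^3 - 7*g^2 + 1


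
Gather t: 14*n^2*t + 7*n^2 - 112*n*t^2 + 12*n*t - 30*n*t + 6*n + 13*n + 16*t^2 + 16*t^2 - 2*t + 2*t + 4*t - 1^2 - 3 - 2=7*n^2 + 19*n + t^2*(32 - 112*n) + t*(14*n^2 - 18*n + 4) - 6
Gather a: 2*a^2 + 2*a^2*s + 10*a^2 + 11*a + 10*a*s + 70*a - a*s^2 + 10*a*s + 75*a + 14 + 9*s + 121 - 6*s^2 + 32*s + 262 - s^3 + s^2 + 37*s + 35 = a^2*(2*s + 12) + a*(-s^2 + 20*s + 156) - s^3 - 5*s^2 + 78*s + 432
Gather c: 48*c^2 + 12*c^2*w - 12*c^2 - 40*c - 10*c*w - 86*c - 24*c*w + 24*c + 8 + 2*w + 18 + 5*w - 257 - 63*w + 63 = c^2*(12*w + 36) + c*(-34*w - 102) - 56*w - 168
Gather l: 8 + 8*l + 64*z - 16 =8*l + 64*z - 8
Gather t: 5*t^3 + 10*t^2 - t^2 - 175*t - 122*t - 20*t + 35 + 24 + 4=5*t^3 + 9*t^2 - 317*t + 63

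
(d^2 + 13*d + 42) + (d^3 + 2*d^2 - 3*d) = d^3 + 3*d^2 + 10*d + 42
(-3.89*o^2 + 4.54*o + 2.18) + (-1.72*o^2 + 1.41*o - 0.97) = -5.61*o^2 + 5.95*o + 1.21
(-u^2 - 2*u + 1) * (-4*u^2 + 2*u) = 4*u^4 + 6*u^3 - 8*u^2 + 2*u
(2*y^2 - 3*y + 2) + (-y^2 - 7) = y^2 - 3*y - 5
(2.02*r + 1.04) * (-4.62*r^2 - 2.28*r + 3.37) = -9.3324*r^3 - 9.4104*r^2 + 4.4362*r + 3.5048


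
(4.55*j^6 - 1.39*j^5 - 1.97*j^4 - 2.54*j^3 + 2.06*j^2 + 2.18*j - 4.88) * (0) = 0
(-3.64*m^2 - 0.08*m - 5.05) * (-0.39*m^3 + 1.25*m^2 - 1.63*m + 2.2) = 1.4196*m^5 - 4.5188*m^4 + 7.8027*m^3 - 14.1901*m^2 + 8.0555*m - 11.11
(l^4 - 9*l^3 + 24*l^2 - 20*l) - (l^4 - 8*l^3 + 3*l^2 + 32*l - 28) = -l^3 + 21*l^2 - 52*l + 28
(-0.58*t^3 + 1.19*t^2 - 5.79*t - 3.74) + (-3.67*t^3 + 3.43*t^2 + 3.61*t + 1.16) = -4.25*t^3 + 4.62*t^2 - 2.18*t - 2.58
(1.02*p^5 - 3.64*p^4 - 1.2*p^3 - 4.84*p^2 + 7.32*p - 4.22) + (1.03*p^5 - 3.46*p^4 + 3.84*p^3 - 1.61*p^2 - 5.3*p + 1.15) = 2.05*p^5 - 7.1*p^4 + 2.64*p^3 - 6.45*p^2 + 2.02*p - 3.07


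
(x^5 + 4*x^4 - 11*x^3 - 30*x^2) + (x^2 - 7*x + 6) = x^5 + 4*x^4 - 11*x^3 - 29*x^2 - 7*x + 6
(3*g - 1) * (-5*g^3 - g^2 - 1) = -15*g^4 + 2*g^3 + g^2 - 3*g + 1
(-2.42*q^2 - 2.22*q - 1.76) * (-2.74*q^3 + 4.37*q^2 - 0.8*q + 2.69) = 6.6308*q^5 - 4.4926*q^4 - 2.943*q^3 - 12.425*q^2 - 4.5638*q - 4.7344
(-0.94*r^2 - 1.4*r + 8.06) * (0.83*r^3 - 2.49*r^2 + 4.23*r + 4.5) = -0.7802*r^5 + 1.1786*r^4 + 6.1996*r^3 - 30.2214*r^2 + 27.7938*r + 36.27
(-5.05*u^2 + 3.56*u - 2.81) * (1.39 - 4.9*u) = 24.745*u^3 - 24.4635*u^2 + 18.7174*u - 3.9059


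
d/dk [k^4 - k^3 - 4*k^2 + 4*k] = 4*k^3 - 3*k^2 - 8*k + 4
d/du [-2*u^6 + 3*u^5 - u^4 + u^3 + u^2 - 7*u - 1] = -12*u^5 + 15*u^4 - 4*u^3 + 3*u^2 + 2*u - 7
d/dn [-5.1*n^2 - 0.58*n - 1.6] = -10.2*n - 0.58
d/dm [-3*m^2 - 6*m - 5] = -6*m - 6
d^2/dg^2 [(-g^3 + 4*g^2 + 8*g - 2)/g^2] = 4*(4*g - 3)/g^4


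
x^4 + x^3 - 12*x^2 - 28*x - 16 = (x - 4)*(x + 1)*(x + 2)^2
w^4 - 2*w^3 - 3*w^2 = w^2*(w - 3)*(w + 1)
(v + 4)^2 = v^2 + 8*v + 16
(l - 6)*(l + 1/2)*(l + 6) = l^3 + l^2/2 - 36*l - 18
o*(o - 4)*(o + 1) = o^3 - 3*o^2 - 4*o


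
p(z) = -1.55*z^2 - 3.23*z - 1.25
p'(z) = -3.1*z - 3.23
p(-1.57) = 0.00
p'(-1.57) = 1.64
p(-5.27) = -27.28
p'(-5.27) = 13.11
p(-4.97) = -23.48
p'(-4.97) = 12.18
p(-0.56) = 0.07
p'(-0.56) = -1.49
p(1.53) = -9.82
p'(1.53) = -7.97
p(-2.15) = -1.47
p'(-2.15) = 3.44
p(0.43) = -2.93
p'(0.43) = -4.56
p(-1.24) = 0.37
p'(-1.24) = 0.61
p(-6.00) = -37.67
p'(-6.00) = 15.37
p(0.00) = -1.25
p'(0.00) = -3.23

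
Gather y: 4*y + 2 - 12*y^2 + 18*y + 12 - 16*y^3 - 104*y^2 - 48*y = -16*y^3 - 116*y^2 - 26*y + 14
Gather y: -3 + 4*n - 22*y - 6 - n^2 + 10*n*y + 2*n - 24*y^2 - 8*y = -n^2 + 6*n - 24*y^2 + y*(10*n - 30) - 9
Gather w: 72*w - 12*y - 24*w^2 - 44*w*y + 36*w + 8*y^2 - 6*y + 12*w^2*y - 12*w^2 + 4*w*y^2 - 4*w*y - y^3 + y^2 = w^2*(12*y - 36) + w*(4*y^2 - 48*y + 108) - y^3 + 9*y^2 - 18*y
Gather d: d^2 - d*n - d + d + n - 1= d^2 - d*n + n - 1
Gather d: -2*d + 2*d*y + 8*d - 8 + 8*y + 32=d*(2*y + 6) + 8*y + 24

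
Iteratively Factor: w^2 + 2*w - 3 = (w + 3)*(w - 1)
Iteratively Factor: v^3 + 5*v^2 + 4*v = (v + 4)*(v^2 + v) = v*(v + 4)*(v + 1)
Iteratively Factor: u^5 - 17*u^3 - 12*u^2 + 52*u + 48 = (u - 4)*(u^4 + 4*u^3 - u^2 - 16*u - 12) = (u - 4)*(u - 2)*(u^3 + 6*u^2 + 11*u + 6) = (u - 4)*(u - 2)*(u + 1)*(u^2 + 5*u + 6) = (u - 4)*(u - 2)*(u + 1)*(u + 3)*(u + 2)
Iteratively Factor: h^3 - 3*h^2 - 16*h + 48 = (h + 4)*(h^2 - 7*h + 12) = (h - 3)*(h + 4)*(h - 4)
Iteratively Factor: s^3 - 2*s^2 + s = (s - 1)*(s^2 - s) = s*(s - 1)*(s - 1)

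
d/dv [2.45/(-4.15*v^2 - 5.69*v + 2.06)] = (20.335*v + 13.9405)/(4.15*v^2 + 5.69*v - 2.06)^2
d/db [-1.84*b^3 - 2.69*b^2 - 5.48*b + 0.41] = -5.52*b^2 - 5.38*b - 5.48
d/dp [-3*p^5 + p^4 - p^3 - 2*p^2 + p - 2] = -15*p^4 + 4*p^3 - 3*p^2 - 4*p + 1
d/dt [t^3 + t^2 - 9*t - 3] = 3*t^2 + 2*t - 9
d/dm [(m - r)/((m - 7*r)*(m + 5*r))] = ((-m + r)*(m - 7*r) + (-m + r)*(m + 5*r) + (m - 7*r)*(m + 5*r))/((m - 7*r)^2*(m + 5*r)^2)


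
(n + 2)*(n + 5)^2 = n^3 + 12*n^2 + 45*n + 50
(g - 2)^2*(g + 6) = g^3 + 2*g^2 - 20*g + 24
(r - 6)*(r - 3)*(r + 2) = r^3 - 7*r^2 + 36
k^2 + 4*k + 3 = (k + 1)*(k + 3)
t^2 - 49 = (t - 7)*(t + 7)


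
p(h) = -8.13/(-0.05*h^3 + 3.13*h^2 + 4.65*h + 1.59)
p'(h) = -8.13*(0.15*h^2 - 6.26*h - 4.65)/(-0.05*h^3 + 3.13*h^2 + 4.65*h + 1.59)^2 = (-1.2195*h^2 + 50.8938*h + 37.8045)/(-0.05*h^3 + 3.13*h^2 + 4.65*h + 1.59)^2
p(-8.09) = -0.04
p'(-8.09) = -0.01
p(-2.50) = -0.79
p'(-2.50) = -0.91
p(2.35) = -0.28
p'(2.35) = 0.18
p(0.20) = -3.07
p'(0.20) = 6.85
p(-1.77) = -2.36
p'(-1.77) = -4.73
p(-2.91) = -0.51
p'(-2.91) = -0.48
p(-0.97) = -115.89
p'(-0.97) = -2582.73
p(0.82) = -1.09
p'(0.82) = 1.41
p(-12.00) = -0.02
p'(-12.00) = -0.00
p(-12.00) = -0.02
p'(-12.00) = -0.00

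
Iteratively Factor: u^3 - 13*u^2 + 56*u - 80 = (u - 4)*(u^2 - 9*u + 20) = (u - 5)*(u - 4)*(u - 4)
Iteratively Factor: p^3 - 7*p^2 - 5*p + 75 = (p - 5)*(p^2 - 2*p - 15) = (p - 5)^2*(p + 3)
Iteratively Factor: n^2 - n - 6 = (n + 2)*(n - 3)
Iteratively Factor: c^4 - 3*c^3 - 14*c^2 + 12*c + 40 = (c - 5)*(c^3 + 2*c^2 - 4*c - 8) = (c - 5)*(c - 2)*(c^2 + 4*c + 4) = (c - 5)*(c - 2)*(c + 2)*(c + 2)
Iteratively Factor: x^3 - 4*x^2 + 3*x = (x)*(x^2 - 4*x + 3) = x*(x - 1)*(x - 3)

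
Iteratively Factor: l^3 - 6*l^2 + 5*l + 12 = (l + 1)*(l^2 - 7*l + 12) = (l - 3)*(l + 1)*(l - 4)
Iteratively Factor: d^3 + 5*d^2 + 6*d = (d)*(d^2 + 5*d + 6) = d*(d + 2)*(d + 3)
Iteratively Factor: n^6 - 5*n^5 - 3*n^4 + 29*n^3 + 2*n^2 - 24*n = (n - 3)*(n^5 - 2*n^4 - 9*n^3 + 2*n^2 + 8*n) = (n - 3)*(n + 1)*(n^4 - 3*n^3 - 6*n^2 + 8*n) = (n - 3)*(n + 1)*(n + 2)*(n^3 - 5*n^2 + 4*n) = (n - 4)*(n - 3)*(n + 1)*(n + 2)*(n^2 - n) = (n - 4)*(n - 3)*(n - 1)*(n + 1)*(n + 2)*(n)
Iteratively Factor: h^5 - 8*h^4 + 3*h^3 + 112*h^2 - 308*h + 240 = (h - 5)*(h^4 - 3*h^3 - 12*h^2 + 52*h - 48) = (h - 5)*(h - 3)*(h^3 - 12*h + 16) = (h - 5)*(h - 3)*(h + 4)*(h^2 - 4*h + 4) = (h - 5)*(h - 3)*(h - 2)*(h + 4)*(h - 2)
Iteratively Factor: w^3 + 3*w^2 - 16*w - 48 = (w + 3)*(w^2 - 16) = (w - 4)*(w + 3)*(w + 4)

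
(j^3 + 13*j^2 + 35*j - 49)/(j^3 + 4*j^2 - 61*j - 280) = (j^2 + 6*j - 7)/(j^2 - 3*j - 40)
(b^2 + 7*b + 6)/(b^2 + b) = (b + 6)/b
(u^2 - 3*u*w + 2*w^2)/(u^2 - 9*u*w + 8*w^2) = (u - 2*w)/(u - 8*w)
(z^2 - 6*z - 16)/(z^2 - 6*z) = (z^2 - 6*z - 16)/(z*(z - 6))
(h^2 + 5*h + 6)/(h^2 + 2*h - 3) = (h + 2)/(h - 1)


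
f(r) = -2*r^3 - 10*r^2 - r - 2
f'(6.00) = -337.00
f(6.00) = -800.00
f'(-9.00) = -307.00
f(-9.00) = 655.00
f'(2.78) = -102.97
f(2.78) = -125.03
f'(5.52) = -294.22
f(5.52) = -648.62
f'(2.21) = -74.50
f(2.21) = -74.64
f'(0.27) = -6.84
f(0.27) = -3.04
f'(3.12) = -121.81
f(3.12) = -163.21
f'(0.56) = -14.08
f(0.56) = -6.05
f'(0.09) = -2.85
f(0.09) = -2.17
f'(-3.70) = -9.14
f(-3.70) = -33.89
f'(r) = -6*r^2 - 20*r - 1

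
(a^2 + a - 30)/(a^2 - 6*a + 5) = (a + 6)/(a - 1)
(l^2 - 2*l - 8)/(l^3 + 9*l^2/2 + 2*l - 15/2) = 2*(l^2 - 2*l - 8)/(2*l^3 + 9*l^2 + 4*l - 15)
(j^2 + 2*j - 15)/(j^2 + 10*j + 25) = (j - 3)/(j + 5)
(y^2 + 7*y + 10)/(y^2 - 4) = (y + 5)/(y - 2)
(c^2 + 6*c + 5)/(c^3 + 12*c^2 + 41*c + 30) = 1/(c + 6)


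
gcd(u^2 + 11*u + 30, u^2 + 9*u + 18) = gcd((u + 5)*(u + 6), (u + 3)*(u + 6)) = u + 6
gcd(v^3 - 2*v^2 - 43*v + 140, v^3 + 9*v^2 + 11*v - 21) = v + 7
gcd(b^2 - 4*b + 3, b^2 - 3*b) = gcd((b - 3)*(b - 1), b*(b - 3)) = b - 3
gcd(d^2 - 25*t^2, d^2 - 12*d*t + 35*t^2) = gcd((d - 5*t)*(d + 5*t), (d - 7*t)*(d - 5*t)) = -d + 5*t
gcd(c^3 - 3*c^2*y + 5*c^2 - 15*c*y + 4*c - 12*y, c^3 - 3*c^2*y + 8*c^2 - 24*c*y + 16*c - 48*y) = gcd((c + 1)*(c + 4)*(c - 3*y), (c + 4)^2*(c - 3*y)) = -c^2 + 3*c*y - 4*c + 12*y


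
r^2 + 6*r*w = r*(r + 6*w)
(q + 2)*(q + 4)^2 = q^3 + 10*q^2 + 32*q + 32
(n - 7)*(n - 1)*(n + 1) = n^3 - 7*n^2 - n + 7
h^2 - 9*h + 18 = (h - 6)*(h - 3)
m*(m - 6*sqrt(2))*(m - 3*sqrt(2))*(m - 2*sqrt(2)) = m^4 - 11*sqrt(2)*m^3 + 72*m^2 - 72*sqrt(2)*m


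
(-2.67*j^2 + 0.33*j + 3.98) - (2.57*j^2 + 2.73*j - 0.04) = -5.24*j^2 - 2.4*j + 4.02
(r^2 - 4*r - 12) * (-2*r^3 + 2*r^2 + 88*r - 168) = -2*r^5 + 10*r^4 + 104*r^3 - 544*r^2 - 384*r + 2016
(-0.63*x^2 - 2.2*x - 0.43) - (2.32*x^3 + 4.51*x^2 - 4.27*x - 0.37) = -2.32*x^3 - 5.14*x^2 + 2.07*x - 0.06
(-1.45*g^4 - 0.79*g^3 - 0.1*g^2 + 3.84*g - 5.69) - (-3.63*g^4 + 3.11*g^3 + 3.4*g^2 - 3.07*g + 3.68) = 2.18*g^4 - 3.9*g^3 - 3.5*g^2 + 6.91*g - 9.37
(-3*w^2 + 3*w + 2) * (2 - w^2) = 3*w^4 - 3*w^3 - 8*w^2 + 6*w + 4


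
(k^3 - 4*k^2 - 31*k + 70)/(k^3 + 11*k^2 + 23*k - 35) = (k^2 - 9*k + 14)/(k^2 + 6*k - 7)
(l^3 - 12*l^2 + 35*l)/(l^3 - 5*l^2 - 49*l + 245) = l/(l + 7)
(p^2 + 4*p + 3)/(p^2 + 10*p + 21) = (p + 1)/(p + 7)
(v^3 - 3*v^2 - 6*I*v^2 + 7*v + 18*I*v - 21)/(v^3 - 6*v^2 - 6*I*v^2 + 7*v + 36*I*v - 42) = (v - 3)/(v - 6)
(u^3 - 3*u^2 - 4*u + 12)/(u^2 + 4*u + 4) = (u^2 - 5*u + 6)/(u + 2)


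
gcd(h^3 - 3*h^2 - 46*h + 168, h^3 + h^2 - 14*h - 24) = h - 4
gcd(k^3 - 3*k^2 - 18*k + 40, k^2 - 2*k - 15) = k - 5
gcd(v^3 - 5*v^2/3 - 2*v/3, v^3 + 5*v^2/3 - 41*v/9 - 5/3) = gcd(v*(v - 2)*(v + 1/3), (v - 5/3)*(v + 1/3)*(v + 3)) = v + 1/3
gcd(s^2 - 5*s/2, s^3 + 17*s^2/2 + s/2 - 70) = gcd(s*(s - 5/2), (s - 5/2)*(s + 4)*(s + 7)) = s - 5/2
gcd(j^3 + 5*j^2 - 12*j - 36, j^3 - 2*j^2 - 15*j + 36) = j - 3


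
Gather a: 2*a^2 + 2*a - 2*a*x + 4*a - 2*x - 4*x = 2*a^2 + a*(6 - 2*x) - 6*x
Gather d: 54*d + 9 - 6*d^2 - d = -6*d^2 + 53*d + 9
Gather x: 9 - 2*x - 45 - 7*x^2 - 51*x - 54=-7*x^2 - 53*x - 90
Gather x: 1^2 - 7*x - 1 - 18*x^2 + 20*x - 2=-18*x^2 + 13*x - 2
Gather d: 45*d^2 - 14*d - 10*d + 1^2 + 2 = 45*d^2 - 24*d + 3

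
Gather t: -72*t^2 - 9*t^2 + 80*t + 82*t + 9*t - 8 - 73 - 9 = -81*t^2 + 171*t - 90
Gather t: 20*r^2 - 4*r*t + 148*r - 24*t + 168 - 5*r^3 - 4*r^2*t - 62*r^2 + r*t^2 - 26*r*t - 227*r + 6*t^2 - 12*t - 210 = -5*r^3 - 42*r^2 - 79*r + t^2*(r + 6) + t*(-4*r^2 - 30*r - 36) - 42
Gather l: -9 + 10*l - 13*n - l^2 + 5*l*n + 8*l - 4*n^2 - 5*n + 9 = -l^2 + l*(5*n + 18) - 4*n^2 - 18*n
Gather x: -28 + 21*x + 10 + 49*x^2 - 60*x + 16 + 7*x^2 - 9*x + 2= 56*x^2 - 48*x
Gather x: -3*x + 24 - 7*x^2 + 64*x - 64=-7*x^2 + 61*x - 40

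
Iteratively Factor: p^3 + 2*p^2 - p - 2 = (p + 1)*(p^2 + p - 2) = (p - 1)*(p + 1)*(p + 2)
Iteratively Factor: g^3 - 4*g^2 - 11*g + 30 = (g - 2)*(g^2 - 2*g - 15) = (g - 2)*(g + 3)*(g - 5)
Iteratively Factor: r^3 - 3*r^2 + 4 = (r - 2)*(r^2 - r - 2) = (r - 2)^2*(r + 1)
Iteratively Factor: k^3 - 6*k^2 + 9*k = (k - 3)*(k^2 - 3*k) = k*(k - 3)*(k - 3)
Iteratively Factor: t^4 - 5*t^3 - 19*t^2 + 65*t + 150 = (t - 5)*(t^3 - 19*t - 30) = (t - 5)^2*(t^2 + 5*t + 6) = (t - 5)^2*(t + 3)*(t + 2)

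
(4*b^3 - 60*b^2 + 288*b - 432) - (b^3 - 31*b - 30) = 3*b^3 - 60*b^2 + 319*b - 402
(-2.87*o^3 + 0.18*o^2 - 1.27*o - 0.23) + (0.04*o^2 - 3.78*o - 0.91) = -2.87*o^3 + 0.22*o^2 - 5.05*o - 1.14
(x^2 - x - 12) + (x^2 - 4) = 2*x^2 - x - 16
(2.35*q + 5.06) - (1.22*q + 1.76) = 1.13*q + 3.3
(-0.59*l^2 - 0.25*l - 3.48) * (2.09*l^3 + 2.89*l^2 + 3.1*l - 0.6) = -1.2331*l^5 - 2.2276*l^4 - 9.8247*l^3 - 10.4782*l^2 - 10.638*l + 2.088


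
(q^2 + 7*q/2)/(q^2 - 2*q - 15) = q*(2*q + 7)/(2*(q^2 - 2*q - 15))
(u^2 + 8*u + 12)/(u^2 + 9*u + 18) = (u + 2)/(u + 3)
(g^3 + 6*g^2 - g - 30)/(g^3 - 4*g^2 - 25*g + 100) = (g^2 + g - 6)/(g^2 - 9*g + 20)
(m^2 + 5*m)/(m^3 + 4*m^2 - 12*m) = (m + 5)/(m^2 + 4*m - 12)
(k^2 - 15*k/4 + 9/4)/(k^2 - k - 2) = (-k^2 + 15*k/4 - 9/4)/(-k^2 + k + 2)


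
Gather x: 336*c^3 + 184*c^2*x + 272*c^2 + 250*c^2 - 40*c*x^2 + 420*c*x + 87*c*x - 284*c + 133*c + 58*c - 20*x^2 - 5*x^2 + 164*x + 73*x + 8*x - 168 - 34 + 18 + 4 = 336*c^3 + 522*c^2 - 93*c + x^2*(-40*c - 25) + x*(184*c^2 + 507*c + 245) - 180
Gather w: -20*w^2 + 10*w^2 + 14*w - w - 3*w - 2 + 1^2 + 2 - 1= -10*w^2 + 10*w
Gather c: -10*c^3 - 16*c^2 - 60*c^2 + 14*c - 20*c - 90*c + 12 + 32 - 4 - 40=-10*c^3 - 76*c^2 - 96*c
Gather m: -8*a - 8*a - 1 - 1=-16*a - 2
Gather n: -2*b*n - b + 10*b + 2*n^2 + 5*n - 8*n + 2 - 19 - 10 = 9*b + 2*n^2 + n*(-2*b - 3) - 27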